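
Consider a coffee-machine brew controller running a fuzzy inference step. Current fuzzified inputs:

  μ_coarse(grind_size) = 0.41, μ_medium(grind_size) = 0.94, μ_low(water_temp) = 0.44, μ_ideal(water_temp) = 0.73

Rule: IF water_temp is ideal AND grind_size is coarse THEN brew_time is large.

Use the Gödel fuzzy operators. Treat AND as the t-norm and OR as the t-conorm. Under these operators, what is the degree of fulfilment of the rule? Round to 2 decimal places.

firing strength: ideal=0.73, coarse=0.41; AND[min(a, b)] → w = 0.41

0.41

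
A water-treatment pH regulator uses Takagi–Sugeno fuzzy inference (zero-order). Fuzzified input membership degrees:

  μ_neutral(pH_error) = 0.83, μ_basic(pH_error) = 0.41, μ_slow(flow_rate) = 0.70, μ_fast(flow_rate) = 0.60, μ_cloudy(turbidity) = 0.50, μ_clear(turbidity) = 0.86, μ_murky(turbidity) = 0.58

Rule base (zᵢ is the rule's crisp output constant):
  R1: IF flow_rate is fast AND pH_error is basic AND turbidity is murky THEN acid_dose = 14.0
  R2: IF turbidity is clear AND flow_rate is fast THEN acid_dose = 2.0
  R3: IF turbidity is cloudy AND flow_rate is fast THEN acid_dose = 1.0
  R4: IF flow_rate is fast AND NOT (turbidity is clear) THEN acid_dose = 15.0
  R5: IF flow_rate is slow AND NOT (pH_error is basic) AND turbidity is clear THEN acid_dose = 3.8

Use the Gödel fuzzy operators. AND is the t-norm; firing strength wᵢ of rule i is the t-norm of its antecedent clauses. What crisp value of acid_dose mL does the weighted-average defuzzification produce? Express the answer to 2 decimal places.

R1 (z=14.0): fast=0.60, basic=0.41, murky=0.58; AND[min(a, b)] → w = 0.41
R2 (z=2.0): clear=0.86, fast=0.60; AND[min(a, b)] → w = 0.60
R3 (z=1.0): cloudy=0.50, fast=0.60; AND[min(a, b)] → w = 0.50
R4 (z=15.0): fast=0.60, ¬clear=1−0.86=0.14; AND[min(a, b)] → w = 0.14
R5 (z=3.8): slow=0.70, ¬basic=1−0.41=0.59, clear=0.86; AND[min(a, b)] → w = 0.59
Weighted average = (0.41·14.0 + 0.60·2.0 + 0.50·1.0 + 0.14·15.0 + 0.59·3.8) / (0.41 + 0.60 + 0.50 + 0.14 + 0.59)
  = 11.7820 / 2.2400 = 5.26

5.26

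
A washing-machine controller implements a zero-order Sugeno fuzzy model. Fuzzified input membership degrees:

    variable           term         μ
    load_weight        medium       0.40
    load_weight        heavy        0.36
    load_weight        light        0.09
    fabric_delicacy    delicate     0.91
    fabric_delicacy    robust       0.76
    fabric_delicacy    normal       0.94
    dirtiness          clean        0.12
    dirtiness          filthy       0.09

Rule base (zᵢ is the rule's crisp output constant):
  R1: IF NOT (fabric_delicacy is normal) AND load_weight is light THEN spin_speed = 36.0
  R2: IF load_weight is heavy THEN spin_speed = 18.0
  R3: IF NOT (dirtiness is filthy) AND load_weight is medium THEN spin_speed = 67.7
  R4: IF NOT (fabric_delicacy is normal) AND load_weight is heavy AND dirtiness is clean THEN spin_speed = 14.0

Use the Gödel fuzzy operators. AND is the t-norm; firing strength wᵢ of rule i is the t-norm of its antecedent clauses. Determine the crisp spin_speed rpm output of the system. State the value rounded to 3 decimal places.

41.545

R1 (z=36.0): ¬normal=1−0.94=0.06, light=0.09; AND[min(a, b)] → w = 0.06
R2 (z=18.0): heavy=0.36 → w = 0.36
R3 (z=67.7): ¬filthy=1−0.09=0.91, medium=0.40; AND[min(a, b)] → w = 0.40
R4 (z=14.0): ¬normal=1−0.94=0.06, heavy=0.36, clean=0.12; AND[min(a, b)] → w = 0.06
Weighted average = (0.06·36.0 + 0.36·18.0 + 0.40·67.7 + 0.06·14.0) / (0.06 + 0.36 + 0.40 + 0.06)
  = 36.5600 / 0.8800 = 41.545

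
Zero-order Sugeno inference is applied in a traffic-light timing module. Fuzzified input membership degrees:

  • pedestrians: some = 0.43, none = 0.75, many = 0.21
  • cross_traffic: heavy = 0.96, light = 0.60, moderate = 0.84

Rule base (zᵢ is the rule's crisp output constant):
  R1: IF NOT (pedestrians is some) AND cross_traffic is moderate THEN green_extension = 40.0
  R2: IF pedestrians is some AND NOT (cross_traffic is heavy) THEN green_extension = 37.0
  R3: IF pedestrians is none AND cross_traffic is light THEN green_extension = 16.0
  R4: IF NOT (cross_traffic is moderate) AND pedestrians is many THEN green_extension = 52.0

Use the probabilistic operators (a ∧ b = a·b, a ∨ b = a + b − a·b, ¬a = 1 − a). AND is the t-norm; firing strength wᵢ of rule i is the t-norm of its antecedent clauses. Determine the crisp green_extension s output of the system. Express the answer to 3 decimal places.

R1 (z=40.0): ¬some=1−0.43=0.57, moderate=0.84; AND[a·b] → w = 0.4788
R2 (z=37.0): some=0.43, ¬heavy=1−0.96=0.04; AND[a·b] → w = 0.0172
R3 (z=16.0): none=0.75, light=0.60; AND[a·b] → w = 0.4500
R4 (z=52.0): ¬moderate=1−0.84=0.16, many=0.21; AND[a·b] → w = 0.0336
Weighted average = (0.4788·40.0 + 0.0172·37.0 + 0.4500·16.0 + 0.0336·52.0) / (0.4788 + 0.0172 + 0.4500 + 0.0336)
  = 28.7356 / 0.9796 = 29.334

29.334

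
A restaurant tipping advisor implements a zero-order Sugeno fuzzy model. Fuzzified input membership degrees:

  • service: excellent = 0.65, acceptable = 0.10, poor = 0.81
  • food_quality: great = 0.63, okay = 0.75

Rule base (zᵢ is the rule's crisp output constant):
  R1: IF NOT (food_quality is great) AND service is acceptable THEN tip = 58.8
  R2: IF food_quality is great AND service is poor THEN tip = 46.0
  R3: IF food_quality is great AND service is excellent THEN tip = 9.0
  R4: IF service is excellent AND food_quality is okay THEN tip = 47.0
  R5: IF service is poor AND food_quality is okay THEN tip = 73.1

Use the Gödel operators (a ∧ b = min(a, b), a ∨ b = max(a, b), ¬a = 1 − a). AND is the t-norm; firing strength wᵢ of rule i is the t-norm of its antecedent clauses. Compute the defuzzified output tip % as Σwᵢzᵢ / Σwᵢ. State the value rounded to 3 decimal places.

45.618

R1 (z=58.8): ¬great=1−0.63=0.37, acceptable=0.10; AND[min(a, b)] → w = 0.10
R2 (z=46.0): great=0.63, poor=0.81; AND[min(a, b)] → w = 0.63
R3 (z=9.0): great=0.63, excellent=0.65; AND[min(a, b)] → w = 0.63
R4 (z=47.0): excellent=0.65, okay=0.75; AND[min(a, b)] → w = 0.65
R5 (z=73.1): poor=0.81, okay=0.75; AND[min(a, b)] → w = 0.75
Weighted average = (0.10·58.8 + 0.63·46.0 + 0.63·9.0 + 0.65·47.0 + 0.75·73.1) / (0.10 + 0.63 + 0.63 + 0.65 + 0.75)
  = 125.9050 / 2.7600 = 45.618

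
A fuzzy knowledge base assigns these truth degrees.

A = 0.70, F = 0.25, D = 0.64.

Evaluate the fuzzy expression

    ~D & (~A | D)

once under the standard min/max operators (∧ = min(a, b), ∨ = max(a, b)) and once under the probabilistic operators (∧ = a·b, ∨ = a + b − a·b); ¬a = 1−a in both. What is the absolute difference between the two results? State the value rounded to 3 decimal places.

Under standard min/max:
  ~D = 1 − 0.64 = 0.36
  ~A = 1 − 0.70 = 0.30
  ~A | D = max(a, b) on (0.30, 0.64) = 0.64
  ~D & (~A | D) = min(a, b) on (0.36, 0.64) = 0.36
  → value = 0.3600
Under probabilistic:
  ~D = 1 − 0.6400 = 0.3600
  ~A = 1 − 0.7000 = 0.3000
  ~A | D = a + b − a·b on (0.3000, 0.6400) = 0.7480
  ~D & (~A | D) = a·b on (0.3600, 0.7480) = 0.2693
  → value = 0.2693
|0.3600 − 0.2693| = 0.091

0.091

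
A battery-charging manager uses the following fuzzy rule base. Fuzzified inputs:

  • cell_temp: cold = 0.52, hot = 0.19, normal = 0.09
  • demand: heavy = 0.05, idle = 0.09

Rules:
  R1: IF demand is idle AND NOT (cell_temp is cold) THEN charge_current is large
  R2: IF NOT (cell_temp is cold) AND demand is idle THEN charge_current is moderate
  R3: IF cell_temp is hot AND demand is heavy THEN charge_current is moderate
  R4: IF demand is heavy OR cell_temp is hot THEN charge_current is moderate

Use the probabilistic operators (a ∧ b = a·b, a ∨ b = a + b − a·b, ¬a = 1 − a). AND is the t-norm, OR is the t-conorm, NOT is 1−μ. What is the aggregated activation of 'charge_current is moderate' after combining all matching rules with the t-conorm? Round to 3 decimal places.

0.271

R1: idle=0.09, ¬cold=1−0.52=0.48; AND[a·b] → w = 0.0432
R2: ¬cold=1−0.52=0.48, idle=0.09; AND[a·b] → w = 0.0432
R3: hot=0.19, heavy=0.05; AND[a·b] → w = 0.0095
R4: heavy=0.05, hot=0.19; OR[a + b − a·b] → w = 0.2305
Rules with consequent 'moderate': {R2, R3, R4} → strengths 0.0432, 0.0095, 0.2305
Aggregate via t-conorm [a + b − a·b]: 0.2707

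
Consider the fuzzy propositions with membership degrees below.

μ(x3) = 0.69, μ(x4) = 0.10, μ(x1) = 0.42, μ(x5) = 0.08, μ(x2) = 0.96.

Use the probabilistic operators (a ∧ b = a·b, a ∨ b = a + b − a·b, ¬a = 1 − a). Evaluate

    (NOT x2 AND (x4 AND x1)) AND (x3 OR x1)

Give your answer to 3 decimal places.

0.001

NOT x2 = 1 − 0.9600 = 0.0400
x4 AND x1 = a·b on (0.1000, 0.4200) = 0.0420
NOT x2 AND (x4 AND x1) = a·b on (0.0400, 0.0420) = 0.0017
x3 OR x1 = a + b − a·b on (0.6900, 0.4200) = 0.8202
(NOT x2 AND (x4 AND x1)) AND (x3 OR x1) = a·b on (0.0017, 0.8202) = 0.0014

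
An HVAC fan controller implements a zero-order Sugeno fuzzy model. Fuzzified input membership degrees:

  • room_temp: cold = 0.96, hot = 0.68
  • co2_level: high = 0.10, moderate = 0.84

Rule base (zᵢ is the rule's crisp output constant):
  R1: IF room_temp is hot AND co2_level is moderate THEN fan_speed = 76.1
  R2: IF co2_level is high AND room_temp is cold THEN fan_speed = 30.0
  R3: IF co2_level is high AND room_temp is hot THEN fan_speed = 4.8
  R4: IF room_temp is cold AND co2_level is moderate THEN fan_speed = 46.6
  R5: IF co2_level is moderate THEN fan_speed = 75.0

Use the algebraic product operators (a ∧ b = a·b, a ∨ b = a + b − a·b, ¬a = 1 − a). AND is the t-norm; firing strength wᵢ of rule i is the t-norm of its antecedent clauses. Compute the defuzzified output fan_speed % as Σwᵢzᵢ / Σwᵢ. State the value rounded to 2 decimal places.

61.83

R1 (z=76.1): hot=0.68, moderate=0.84; AND[a·b] → w = 0.5712
R2 (z=30.0): high=0.10, cold=0.96; AND[a·b] → w = 0.0960
R3 (z=4.8): high=0.10, hot=0.68; AND[a·b] → w = 0.0680
R4 (z=46.6): cold=0.96, moderate=0.84; AND[a·b] → w = 0.8064
R5 (z=75.0): moderate=0.84 → w = 0.8400
Weighted average = (0.5712·76.1 + 0.0960·30.0 + 0.0680·4.8 + 0.8064·46.6 + 0.8400·75.0) / (0.5712 + 0.0960 + 0.0680 + 0.8064 + 0.8400)
  = 147.2530 / 2.3816 = 61.83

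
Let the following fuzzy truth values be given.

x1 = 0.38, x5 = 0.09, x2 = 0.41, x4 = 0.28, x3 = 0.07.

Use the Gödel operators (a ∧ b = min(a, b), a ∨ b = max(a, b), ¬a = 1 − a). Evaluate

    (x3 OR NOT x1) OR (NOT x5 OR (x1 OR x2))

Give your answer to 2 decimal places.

0.91

NOT x1 = 1 − 0.38 = 0.62
x3 OR NOT x1 = max(a, b) on (0.07, 0.62) = 0.62
NOT x5 = 1 − 0.09 = 0.91
x1 OR x2 = max(a, b) on (0.38, 0.41) = 0.41
NOT x5 OR (x1 OR x2) = max(a, b) on (0.91, 0.41) = 0.91
(x3 OR NOT x1) OR (NOT x5 OR (x1 OR x2)) = max(a, b) on (0.62, 0.91) = 0.91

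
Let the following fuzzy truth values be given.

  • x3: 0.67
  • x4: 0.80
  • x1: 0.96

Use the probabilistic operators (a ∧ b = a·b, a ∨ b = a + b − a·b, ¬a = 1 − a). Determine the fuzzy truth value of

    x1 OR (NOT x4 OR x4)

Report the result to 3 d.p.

0.994

NOT x4 = 1 − 0.8000 = 0.2000
NOT x4 OR x4 = a + b − a·b on (0.2000, 0.8000) = 0.8400
x1 OR (NOT x4 OR x4) = a + b − a·b on (0.9600, 0.8400) = 0.9936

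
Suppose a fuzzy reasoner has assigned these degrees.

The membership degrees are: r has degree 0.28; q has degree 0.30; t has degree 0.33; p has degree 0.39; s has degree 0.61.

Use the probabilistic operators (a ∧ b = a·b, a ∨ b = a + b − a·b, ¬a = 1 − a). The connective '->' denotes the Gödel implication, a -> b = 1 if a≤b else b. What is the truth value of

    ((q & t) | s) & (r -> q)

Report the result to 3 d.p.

q & t = a·b on (0.3000, 0.3300) = 0.0990
(q & t) | s = a + b − a·b on (0.0990, 0.6100) = 0.6486
r -> q  [Gödel: 1 if a≤b else b] with a=0.2800, b=0.3000 → 1.0000
((q & t) | s) & (r -> q) = a·b on (0.6486, 1.0000) = 0.6486

0.649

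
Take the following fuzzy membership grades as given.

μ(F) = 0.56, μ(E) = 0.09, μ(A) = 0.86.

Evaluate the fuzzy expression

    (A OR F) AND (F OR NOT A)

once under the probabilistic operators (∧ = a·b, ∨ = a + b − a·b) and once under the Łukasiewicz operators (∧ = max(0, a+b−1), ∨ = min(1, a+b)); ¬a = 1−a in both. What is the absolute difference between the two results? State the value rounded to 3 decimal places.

0.117

Under probabilistic:
  A OR F = a + b − a·b on (0.8600, 0.5600) = 0.9384
  NOT A = 1 − 0.8600 = 0.1400
  F OR NOT A = a + b − a·b on (0.5600, 0.1400) = 0.6216
  (A OR F) AND (F OR NOT A) = a·b on (0.9384, 0.6216) = 0.5833
  → value = 0.5833
Under Łukasiewicz:
  A OR F = min(1, a+b) on (0.86, 0.56) = 1.00
  NOT A = 1 − 0.86 = 0.14
  F OR NOT A = min(1, a+b) on (0.56, 0.14) = 0.70
  (A OR F) AND (F OR NOT A) = max(0, a+b−1) on (1.00, 0.70) = 0.70
  → value = 0.7000
|0.5833 − 0.7000| = 0.117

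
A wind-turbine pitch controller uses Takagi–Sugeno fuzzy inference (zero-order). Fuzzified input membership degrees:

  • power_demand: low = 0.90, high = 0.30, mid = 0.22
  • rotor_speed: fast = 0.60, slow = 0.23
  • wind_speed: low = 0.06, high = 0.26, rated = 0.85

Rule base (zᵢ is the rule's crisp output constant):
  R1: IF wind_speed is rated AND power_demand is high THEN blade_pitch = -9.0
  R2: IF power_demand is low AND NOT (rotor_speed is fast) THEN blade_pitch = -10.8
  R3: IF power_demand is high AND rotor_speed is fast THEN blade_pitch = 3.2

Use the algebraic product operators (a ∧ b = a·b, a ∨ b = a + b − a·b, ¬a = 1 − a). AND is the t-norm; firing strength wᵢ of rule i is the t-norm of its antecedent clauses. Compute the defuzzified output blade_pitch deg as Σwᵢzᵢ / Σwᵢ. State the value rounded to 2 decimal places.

R1 (z=-9.0): rated=0.85, high=0.30; AND[a·b] → w = 0.2550
R2 (z=-10.8): low=0.90, ¬fast=1−0.60=0.40; AND[a·b] → w = 0.3600
R3 (z=3.2): high=0.30, fast=0.60; AND[a·b] → w = 0.1800
Weighted average = (0.2550·-9.0 + 0.3600·-10.8 + 0.1800·3.2) / (0.2550 + 0.3600 + 0.1800)
  = -5.6070 / 0.7950 = -7.05

-7.05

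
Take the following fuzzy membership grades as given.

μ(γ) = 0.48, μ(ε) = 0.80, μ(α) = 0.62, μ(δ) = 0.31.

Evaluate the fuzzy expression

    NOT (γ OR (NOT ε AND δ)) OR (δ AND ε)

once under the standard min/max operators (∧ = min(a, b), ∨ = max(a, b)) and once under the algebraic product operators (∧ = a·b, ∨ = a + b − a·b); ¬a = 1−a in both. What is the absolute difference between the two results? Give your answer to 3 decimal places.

Under standard min/max:
  NOT ε = 1 − 0.80 = 0.20
  NOT ε AND δ = min(a, b) on (0.20, 0.31) = 0.20
  γ OR (NOT ε AND δ) = max(a, b) on (0.48, 0.20) = 0.48
  NOT (γ OR (NOT ε AND δ)) = 1 − 0.48 = 0.52
  δ AND ε = min(a, b) on (0.31, 0.80) = 0.31
  NOT (γ OR (NOT ε AND δ)) OR (δ AND ε) = max(a, b) on (0.52, 0.31) = 0.52
  → value = 0.5200
Under algebraic product:
  NOT ε = 1 − 0.8000 = 0.2000
  NOT ε AND δ = a·b on (0.2000, 0.3100) = 0.0620
  γ OR (NOT ε AND δ) = a + b − a·b on (0.4800, 0.0620) = 0.5122
  NOT (γ OR (NOT ε AND δ)) = 1 − 0.5122 = 0.4878
  δ AND ε = a·b on (0.3100, 0.8000) = 0.2480
  NOT (γ OR (NOT ε AND δ)) OR (δ AND ε) = a + b − a·b on (0.4878, 0.2480) = 0.6148
  → value = 0.6148
|0.5200 − 0.6148| = 0.095

0.095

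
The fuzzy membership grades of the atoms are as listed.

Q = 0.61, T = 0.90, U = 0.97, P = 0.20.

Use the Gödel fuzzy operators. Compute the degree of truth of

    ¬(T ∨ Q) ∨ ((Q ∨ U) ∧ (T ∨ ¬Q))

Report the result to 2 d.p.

0.90

T ∨ Q = max(a, b) on (0.90, 0.61) = 0.90
¬(T ∨ Q) = 1 − 0.90 = 0.10
Q ∨ U = max(a, b) on (0.61, 0.97) = 0.97
¬Q = 1 − 0.61 = 0.39
T ∨ ¬Q = max(a, b) on (0.90, 0.39) = 0.90
(Q ∨ U) ∧ (T ∨ ¬Q) = min(a, b) on (0.97, 0.90) = 0.90
¬(T ∨ Q) ∨ ((Q ∨ U) ∧ (T ∨ ¬Q)) = max(a, b) on (0.10, 0.90) = 0.90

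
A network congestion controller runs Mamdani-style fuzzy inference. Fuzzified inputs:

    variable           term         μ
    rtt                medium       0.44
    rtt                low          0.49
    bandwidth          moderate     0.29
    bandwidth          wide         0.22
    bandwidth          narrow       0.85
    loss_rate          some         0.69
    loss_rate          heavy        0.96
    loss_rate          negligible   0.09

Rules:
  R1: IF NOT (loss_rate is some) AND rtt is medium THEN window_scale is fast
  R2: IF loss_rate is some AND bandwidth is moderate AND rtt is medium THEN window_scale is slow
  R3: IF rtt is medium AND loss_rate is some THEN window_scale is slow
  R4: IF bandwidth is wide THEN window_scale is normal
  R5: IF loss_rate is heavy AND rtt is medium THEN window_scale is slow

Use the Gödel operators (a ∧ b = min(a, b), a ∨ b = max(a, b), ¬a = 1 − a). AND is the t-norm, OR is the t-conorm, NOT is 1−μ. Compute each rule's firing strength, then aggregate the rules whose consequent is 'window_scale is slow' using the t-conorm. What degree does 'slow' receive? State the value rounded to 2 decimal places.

0.44

R1: ¬some=1−0.69=0.31, medium=0.44; AND[min(a, b)] → w = 0.31
R2: some=0.69, moderate=0.29, medium=0.44; AND[min(a, b)] → w = 0.29
R3: medium=0.44, some=0.69; AND[min(a, b)] → w = 0.44
R4: wide=0.22 → w = 0.22
R5: heavy=0.96, medium=0.44; AND[min(a, b)] → w = 0.44
Rules with consequent 'slow': {R2, R3, R5} → strengths 0.29, 0.44, 0.44
Aggregate via t-conorm [max(a, b)]: 0.44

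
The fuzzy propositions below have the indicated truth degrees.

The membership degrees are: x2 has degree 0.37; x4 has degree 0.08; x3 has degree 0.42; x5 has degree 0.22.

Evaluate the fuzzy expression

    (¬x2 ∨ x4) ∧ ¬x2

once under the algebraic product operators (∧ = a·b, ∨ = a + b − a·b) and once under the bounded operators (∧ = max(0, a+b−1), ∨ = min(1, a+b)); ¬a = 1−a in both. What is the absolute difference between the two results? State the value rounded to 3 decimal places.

0.076

Under algebraic product:
  ¬x2 = 1 − 0.3700 = 0.6300
  ¬x2 ∨ x4 = a + b − a·b on (0.6300, 0.0800) = 0.6596
  ¬x2 = 1 − 0.3700 = 0.6300
  (¬x2 ∨ x4) ∧ ¬x2 = a·b on (0.6596, 0.6300) = 0.4155
  → value = 0.4155
Under bounded:
  ¬x2 = 1 − 0.37 = 0.63
  ¬x2 ∨ x4 = min(1, a+b) on (0.63, 0.08) = 0.71
  ¬x2 = 1 − 0.37 = 0.63
  (¬x2 ∨ x4) ∧ ¬x2 = max(0, a+b−1) on (0.71, 0.63) = 0.34
  → value = 0.3400
|0.4155 − 0.3400| = 0.076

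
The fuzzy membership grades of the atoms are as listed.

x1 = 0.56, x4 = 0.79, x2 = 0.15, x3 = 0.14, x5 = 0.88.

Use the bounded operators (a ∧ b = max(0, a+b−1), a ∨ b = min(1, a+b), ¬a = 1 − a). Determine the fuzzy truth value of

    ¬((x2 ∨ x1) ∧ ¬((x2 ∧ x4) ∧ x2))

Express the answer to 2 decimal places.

x2 ∨ x1 = min(1, a+b) on (0.15, 0.56) = 0.71
x2 ∧ x4 = max(0, a+b−1) on (0.15, 0.79) = 0.00
(x2 ∧ x4) ∧ x2 = max(0, a+b−1) on (0.00, 0.15) = 0.00
¬((x2 ∧ x4) ∧ x2) = 1 − 0.00 = 1.00
(x2 ∨ x1) ∧ ¬((x2 ∧ x4) ∧ x2) = max(0, a+b−1) on (0.71, 1.00) = 0.71
¬((x2 ∨ x1) ∧ ¬((x2 ∧ x4) ∧ x2)) = 1 − 0.71 = 0.29

0.29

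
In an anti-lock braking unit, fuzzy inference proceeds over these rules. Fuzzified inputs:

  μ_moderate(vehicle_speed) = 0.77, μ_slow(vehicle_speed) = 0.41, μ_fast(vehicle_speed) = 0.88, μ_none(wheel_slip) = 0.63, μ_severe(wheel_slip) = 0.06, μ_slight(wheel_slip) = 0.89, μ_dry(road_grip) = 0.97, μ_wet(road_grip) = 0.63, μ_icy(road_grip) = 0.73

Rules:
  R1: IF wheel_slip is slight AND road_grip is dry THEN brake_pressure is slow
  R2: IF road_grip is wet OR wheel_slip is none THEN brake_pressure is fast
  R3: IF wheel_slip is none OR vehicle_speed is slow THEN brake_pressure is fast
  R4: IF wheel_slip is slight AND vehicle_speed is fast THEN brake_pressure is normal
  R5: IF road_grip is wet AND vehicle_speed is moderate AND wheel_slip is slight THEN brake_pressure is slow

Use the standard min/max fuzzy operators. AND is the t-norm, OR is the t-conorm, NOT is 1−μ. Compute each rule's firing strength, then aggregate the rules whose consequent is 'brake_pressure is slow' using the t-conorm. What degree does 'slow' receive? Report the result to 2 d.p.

R1: slight=0.89, dry=0.97; AND[min(a, b)] → w = 0.89
R2: wet=0.63, none=0.63; OR[max(a, b)] → w = 0.63
R3: none=0.63, slow=0.41; OR[max(a, b)] → w = 0.63
R4: slight=0.89, fast=0.88; AND[min(a, b)] → w = 0.88
R5: wet=0.63, moderate=0.77, slight=0.89; AND[min(a, b)] → w = 0.63
Rules with consequent 'slow': {R1, R5} → strengths 0.89, 0.63
Aggregate via t-conorm [max(a, b)]: 0.89

0.89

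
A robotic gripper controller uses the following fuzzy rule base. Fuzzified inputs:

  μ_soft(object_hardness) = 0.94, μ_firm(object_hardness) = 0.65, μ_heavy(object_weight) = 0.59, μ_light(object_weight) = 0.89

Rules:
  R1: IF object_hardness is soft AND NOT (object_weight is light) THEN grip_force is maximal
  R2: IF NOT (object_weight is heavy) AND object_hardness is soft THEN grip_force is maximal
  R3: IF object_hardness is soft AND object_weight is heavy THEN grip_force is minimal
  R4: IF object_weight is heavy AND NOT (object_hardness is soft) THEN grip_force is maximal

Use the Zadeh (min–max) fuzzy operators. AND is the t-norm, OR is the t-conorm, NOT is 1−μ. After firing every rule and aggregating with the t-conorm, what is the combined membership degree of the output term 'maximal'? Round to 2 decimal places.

0.41

R1: soft=0.94, ¬light=1−0.89=0.11; AND[min(a, b)] → w = 0.11
R2: ¬heavy=1−0.59=0.41, soft=0.94; AND[min(a, b)] → w = 0.41
R3: soft=0.94, heavy=0.59; AND[min(a, b)] → w = 0.59
R4: heavy=0.59, ¬soft=1−0.94=0.06; AND[min(a, b)] → w = 0.06
Rules with consequent 'maximal': {R1, R2, R4} → strengths 0.11, 0.41, 0.06
Aggregate via t-conorm [max(a, b)]: 0.41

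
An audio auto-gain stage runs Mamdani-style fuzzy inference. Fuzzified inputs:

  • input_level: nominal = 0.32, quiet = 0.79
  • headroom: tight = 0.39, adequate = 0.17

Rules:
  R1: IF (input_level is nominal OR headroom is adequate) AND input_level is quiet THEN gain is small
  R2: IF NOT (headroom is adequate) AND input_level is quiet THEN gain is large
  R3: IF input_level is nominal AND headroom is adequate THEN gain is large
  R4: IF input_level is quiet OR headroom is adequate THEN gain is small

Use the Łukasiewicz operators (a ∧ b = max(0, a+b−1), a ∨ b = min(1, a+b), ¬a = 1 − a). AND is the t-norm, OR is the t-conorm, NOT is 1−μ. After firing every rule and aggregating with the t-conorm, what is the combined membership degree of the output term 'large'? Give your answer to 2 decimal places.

R1: (nominal=0.32 OR adequate=0.17) = 0.49; AND[max(0, a+b−1)] with quiet=0.79 → w = 0.28
R2: ¬adequate=1−0.17=0.83, quiet=0.79; AND[max(0, a+b−1)] → w = 0.62
R3: nominal=0.32, adequate=0.17; AND[max(0, a+b−1)] → w = 0.00
R4: quiet=0.79, adequate=0.17; OR[min(1, a+b)] → w = 0.96
Rules with consequent 'large': {R2, R3} → strengths 0.62, 0.00
Aggregate via t-conorm [min(1, a+b)]: 0.62

0.62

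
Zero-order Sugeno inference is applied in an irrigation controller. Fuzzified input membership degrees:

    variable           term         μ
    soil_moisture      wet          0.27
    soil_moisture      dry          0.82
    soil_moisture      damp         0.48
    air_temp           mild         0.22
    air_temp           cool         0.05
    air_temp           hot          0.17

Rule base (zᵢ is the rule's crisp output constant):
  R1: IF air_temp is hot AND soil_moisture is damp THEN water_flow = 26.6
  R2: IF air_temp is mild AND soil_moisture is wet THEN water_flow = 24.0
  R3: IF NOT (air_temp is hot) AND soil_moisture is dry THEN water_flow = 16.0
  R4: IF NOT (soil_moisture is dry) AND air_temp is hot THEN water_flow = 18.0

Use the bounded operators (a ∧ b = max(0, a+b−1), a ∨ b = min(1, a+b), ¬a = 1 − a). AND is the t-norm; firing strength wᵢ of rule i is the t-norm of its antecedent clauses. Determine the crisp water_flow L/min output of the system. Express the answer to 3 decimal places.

R1 (z=26.6): hot=0.17, damp=0.48; AND[max(0, a+b−1)] → w = 0.00
R2 (z=24.0): mild=0.22, wet=0.27; AND[max(0, a+b−1)] → w = 0.00
R3 (z=16.0): ¬hot=1−0.17=0.83, dry=0.82; AND[max(0, a+b−1)] → w = 0.65
R4 (z=18.0): ¬dry=1−0.82=0.18, hot=0.17; AND[max(0, a+b−1)] → w = 0.00
Weighted average = (0.00·26.6 + 0.00·24.0 + 0.65·16.0 + 0.00·18.0) / (0.00 + 0.00 + 0.65 + 0.00)
  = 10.4000 / 0.6500 = 16.000

16.000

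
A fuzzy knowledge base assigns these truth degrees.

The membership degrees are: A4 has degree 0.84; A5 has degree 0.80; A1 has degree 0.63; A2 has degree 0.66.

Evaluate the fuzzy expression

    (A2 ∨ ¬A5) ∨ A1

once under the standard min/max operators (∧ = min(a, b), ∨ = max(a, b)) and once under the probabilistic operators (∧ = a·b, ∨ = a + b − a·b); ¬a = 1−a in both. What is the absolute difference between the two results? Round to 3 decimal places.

Under standard min/max:
  ¬A5 = 1 − 0.80 = 0.20
  A2 ∨ ¬A5 = max(a, b) on (0.66, 0.20) = 0.66
  (A2 ∨ ¬A5) ∨ A1 = max(a, b) on (0.66, 0.63) = 0.66
  → value = 0.6600
Under probabilistic:
  ¬A5 = 1 − 0.8000 = 0.2000
  A2 ∨ ¬A5 = a + b − a·b on (0.6600, 0.2000) = 0.7280
  (A2 ∨ ¬A5) ∨ A1 = a + b − a·b on (0.7280, 0.6300) = 0.8994
  → value = 0.8994
|0.6600 − 0.8994| = 0.239

0.239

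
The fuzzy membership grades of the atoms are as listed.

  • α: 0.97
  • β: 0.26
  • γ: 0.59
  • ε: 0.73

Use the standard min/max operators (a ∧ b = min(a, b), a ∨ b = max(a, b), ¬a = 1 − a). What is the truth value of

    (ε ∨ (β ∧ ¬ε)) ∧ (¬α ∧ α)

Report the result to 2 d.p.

0.03

¬ε = 1 − 0.73 = 0.27
β ∧ ¬ε = min(a, b) on (0.26, 0.27) = 0.26
ε ∨ (β ∧ ¬ε) = max(a, b) on (0.73, 0.26) = 0.73
¬α = 1 − 0.97 = 0.03
¬α ∧ α = min(a, b) on (0.03, 0.97) = 0.03
(ε ∨ (β ∧ ¬ε)) ∧ (¬α ∧ α) = min(a, b) on (0.73, 0.03) = 0.03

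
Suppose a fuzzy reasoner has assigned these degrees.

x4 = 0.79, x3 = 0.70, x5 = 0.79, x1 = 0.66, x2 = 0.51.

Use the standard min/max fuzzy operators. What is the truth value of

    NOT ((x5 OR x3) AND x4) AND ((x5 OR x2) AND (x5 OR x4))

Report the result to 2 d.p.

x5 OR x3 = max(a, b) on (0.79, 0.70) = 0.79
(x5 OR x3) AND x4 = min(a, b) on (0.79, 0.79) = 0.79
NOT ((x5 OR x3) AND x4) = 1 − 0.79 = 0.21
x5 OR x2 = max(a, b) on (0.79, 0.51) = 0.79
x5 OR x4 = max(a, b) on (0.79, 0.79) = 0.79
(x5 OR x2) AND (x5 OR x4) = min(a, b) on (0.79, 0.79) = 0.79
NOT ((x5 OR x3) AND x4) AND ((x5 OR x2) AND (x5 OR x4)) = min(a, b) on (0.21, 0.79) = 0.21

0.21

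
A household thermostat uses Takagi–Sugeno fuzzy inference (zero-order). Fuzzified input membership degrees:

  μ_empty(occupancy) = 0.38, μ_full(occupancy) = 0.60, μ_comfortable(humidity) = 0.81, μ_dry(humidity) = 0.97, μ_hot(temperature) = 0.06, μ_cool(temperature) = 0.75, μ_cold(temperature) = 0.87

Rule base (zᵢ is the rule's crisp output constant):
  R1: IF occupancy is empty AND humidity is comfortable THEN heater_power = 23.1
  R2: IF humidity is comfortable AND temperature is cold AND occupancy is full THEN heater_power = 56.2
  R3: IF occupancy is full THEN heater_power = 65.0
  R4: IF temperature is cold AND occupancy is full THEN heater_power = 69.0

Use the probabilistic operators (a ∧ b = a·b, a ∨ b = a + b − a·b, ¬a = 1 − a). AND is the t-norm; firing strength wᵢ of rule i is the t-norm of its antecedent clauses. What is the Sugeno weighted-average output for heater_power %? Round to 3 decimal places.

R1 (z=23.1): empty=0.38, comfortable=0.81; AND[a·b] → w = 0.3078
R2 (z=56.2): comfortable=0.81, cold=0.87, full=0.60; AND[a·b] → w = 0.4228
R3 (z=65.0): full=0.60 → w = 0.6000
R4 (z=69.0): cold=0.87, full=0.60; AND[a·b] → w = 0.5220
Weighted average = (0.3078·23.1 + 0.4228·56.2 + 0.6000·65.0 + 0.5220·69.0) / (0.3078 + 0.4228 + 0.6000 + 0.5220)
  = 105.8907 / 1.8526 = 57.157

57.157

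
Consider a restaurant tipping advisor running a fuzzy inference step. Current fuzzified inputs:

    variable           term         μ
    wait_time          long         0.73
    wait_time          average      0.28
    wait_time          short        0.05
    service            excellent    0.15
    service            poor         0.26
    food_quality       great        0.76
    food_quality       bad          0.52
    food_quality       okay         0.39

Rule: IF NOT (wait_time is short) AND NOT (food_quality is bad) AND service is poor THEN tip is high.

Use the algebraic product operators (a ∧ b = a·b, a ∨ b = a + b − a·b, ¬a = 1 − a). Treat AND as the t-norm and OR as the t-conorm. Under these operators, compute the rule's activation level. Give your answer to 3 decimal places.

firing strength: ¬short=1−0.05=0.95, ¬bad=1−0.52=0.48, poor=0.26; AND[a·b] → w = 0.1186

0.119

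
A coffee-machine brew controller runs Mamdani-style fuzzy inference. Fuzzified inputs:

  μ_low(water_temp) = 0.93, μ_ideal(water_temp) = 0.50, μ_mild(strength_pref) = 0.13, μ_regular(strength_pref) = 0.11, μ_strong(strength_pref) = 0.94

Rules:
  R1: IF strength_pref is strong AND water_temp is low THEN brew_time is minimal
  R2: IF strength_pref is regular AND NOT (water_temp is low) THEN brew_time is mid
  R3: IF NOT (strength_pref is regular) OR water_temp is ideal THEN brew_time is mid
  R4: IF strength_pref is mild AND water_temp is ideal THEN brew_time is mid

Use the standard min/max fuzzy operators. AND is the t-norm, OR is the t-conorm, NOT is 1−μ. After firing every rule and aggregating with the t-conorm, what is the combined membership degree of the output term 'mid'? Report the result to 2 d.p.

0.89

R1: strong=0.94, low=0.93; AND[min(a, b)] → w = 0.93
R2: regular=0.11, ¬low=1−0.93=0.07; AND[min(a, b)] → w = 0.07
R3: ¬regular=1−0.11=0.89, ideal=0.50; OR[max(a, b)] → w = 0.89
R4: mild=0.13, ideal=0.50; AND[min(a, b)] → w = 0.13
Rules with consequent 'mid': {R2, R3, R4} → strengths 0.07, 0.89, 0.13
Aggregate via t-conorm [max(a, b)]: 0.89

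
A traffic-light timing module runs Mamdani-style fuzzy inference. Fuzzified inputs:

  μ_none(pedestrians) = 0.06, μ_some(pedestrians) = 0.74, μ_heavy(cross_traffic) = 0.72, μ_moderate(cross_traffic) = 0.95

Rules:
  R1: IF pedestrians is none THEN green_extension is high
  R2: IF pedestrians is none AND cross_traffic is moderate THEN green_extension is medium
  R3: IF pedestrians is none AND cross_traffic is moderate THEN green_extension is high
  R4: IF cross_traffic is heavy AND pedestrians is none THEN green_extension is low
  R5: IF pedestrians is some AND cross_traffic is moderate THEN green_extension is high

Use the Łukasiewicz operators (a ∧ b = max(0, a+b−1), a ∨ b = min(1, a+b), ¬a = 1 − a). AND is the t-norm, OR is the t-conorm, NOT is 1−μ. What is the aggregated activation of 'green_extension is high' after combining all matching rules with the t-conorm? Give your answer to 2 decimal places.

R1: none=0.06 → w = 0.06
R2: none=0.06, moderate=0.95; AND[max(0, a+b−1)] → w = 0.01
R3: none=0.06, moderate=0.95; AND[max(0, a+b−1)] → w = 0.01
R4: heavy=0.72, none=0.06; AND[max(0, a+b−1)] → w = 0.00
R5: some=0.74, moderate=0.95; AND[max(0, a+b−1)] → w = 0.69
Rules with consequent 'high': {R1, R3, R5} → strengths 0.06, 0.01, 0.69
Aggregate via t-conorm [min(1, a+b)]: 0.76

0.76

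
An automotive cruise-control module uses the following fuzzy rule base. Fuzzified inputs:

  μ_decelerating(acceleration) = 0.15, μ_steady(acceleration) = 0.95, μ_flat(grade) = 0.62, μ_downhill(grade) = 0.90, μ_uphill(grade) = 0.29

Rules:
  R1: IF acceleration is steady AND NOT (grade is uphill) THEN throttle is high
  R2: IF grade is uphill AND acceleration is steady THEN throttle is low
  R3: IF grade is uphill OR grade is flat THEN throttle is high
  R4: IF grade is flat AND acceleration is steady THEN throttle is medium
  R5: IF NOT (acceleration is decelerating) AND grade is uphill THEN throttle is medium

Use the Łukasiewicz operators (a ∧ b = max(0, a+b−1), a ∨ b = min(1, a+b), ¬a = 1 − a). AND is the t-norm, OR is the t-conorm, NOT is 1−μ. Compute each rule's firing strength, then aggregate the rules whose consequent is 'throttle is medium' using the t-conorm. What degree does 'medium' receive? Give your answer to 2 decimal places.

0.71

R1: steady=0.95, ¬uphill=1−0.29=0.71; AND[max(0, a+b−1)] → w = 0.66
R2: uphill=0.29, steady=0.95; AND[max(0, a+b−1)] → w = 0.24
R3: uphill=0.29, flat=0.62; OR[min(1, a+b)] → w = 0.91
R4: flat=0.62, steady=0.95; AND[max(0, a+b−1)] → w = 0.57
R5: ¬decelerating=1−0.15=0.85, uphill=0.29; AND[max(0, a+b−1)] → w = 0.14
Rules with consequent 'medium': {R4, R5} → strengths 0.57, 0.14
Aggregate via t-conorm [min(1, a+b)]: 0.71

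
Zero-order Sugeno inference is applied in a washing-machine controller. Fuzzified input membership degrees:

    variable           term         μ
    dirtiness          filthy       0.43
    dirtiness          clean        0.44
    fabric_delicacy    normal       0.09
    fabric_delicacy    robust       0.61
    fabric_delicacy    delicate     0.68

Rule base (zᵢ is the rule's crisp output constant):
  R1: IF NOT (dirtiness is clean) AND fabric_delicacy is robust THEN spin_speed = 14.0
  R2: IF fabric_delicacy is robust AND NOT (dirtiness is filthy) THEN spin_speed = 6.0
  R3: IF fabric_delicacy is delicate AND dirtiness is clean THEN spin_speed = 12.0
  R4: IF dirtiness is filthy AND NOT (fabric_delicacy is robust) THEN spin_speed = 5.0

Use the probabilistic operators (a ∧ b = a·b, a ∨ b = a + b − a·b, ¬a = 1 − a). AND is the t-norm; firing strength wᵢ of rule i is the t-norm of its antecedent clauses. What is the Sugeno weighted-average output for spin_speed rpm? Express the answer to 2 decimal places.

R1 (z=14.0): ¬clean=1−0.44=0.56, robust=0.61; AND[a·b] → w = 0.3416
R2 (z=6.0): robust=0.61, ¬filthy=1−0.43=0.57; AND[a·b] → w = 0.3477
R3 (z=12.0): delicate=0.68, clean=0.44; AND[a·b] → w = 0.2992
R4 (z=5.0): filthy=0.43, ¬robust=1−0.61=0.39; AND[a·b] → w = 0.1677
Weighted average = (0.3416·14.0 + 0.3477·6.0 + 0.2992·12.0 + 0.1677·5.0) / (0.3416 + 0.3477 + 0.2992 + 0.1677)
  = 11.2975 / 1.1562 = 9.77

9.77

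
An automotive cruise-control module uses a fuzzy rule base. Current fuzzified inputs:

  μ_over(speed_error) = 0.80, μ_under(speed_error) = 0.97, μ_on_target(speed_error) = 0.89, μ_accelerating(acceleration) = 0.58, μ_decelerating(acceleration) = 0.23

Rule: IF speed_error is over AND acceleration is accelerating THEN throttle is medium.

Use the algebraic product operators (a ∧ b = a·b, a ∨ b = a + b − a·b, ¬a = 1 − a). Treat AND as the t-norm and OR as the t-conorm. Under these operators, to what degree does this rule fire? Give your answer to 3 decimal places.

0.464

firing strength: over=0.80, accelerating=0.58; AND[a·b] → w = 0.4640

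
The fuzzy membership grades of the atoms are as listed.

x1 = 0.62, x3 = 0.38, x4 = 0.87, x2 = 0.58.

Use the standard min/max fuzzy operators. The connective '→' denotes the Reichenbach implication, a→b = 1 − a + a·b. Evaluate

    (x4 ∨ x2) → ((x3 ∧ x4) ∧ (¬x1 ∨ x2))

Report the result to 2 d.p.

0.46

x4 ∨ x2 = max(a, b) on (0.87, 0.58) = 0.87
x3 ∧ x4 = min(a, b) on (0.38, 0.87) = 0.38
¬x1 = 1 − 0.62 = 0.38
¬x1 ∨ x2 = max(a, b) on (0.38, 0.58) = 0.58
(x3 ∧ x4) ∧ (¬x1 ∨ x2) = min(a, b) on (0.38, 0.58) = 0.38
(x4 ∨ x2) → ((x3 ∧ x4) ∧ (¬x1 ∨ x2))  [Reichenbach: 1 − a + a·b] with a=0.87, b=0.38 → 0.46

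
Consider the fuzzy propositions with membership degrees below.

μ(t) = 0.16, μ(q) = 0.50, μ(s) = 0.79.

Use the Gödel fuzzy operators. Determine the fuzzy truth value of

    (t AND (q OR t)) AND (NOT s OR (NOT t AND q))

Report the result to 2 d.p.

q OR t = max(a, b) on (0.50, 0.16) = 0.50
t AND (q OR t) = min(a, b) on (0.16, 0.50) = 0.16
NOT s = 1 − 0.79 = 0.21
NOT t = 1 − 0.16 = 0.84
NOT t AND q = min(a, b) on (0.84, 0.50) = 0.50
NOT s OR (NOT t AND q) = max(a, b) on (0.21, 0.50) = 0.50
(t AND (q OR t)) AND (NOT s OR (NOT t AND q)) = min(a, b) on (0.16, 0.50) = 0.16

0.16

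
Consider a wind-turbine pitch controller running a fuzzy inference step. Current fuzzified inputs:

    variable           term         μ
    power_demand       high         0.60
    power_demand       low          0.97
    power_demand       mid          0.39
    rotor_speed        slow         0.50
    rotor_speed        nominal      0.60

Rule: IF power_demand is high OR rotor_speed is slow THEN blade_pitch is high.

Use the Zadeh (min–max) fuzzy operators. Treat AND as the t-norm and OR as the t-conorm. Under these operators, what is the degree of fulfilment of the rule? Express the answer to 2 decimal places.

0.60

firing strength: high=0.60, slow=0.50; OR[max(a, b)] → w = 0.60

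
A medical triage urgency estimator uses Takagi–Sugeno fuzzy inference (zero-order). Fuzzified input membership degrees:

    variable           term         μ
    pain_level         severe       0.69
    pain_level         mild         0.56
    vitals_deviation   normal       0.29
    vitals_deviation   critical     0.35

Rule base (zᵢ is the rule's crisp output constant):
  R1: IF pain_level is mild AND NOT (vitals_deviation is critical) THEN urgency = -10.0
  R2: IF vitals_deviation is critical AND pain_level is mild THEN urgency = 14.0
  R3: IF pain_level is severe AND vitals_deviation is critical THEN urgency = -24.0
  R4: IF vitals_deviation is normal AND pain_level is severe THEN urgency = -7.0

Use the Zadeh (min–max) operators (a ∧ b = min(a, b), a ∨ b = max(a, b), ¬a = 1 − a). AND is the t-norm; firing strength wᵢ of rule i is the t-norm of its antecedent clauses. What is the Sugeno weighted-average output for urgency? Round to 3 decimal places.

-7.181

R1 (z=-10.0): mild=0.56, ¬critical=1−0.35=0.65; AND[min(a, b)] → w = 0.56
R2 (z=14.0): critical=0.35, mild=0.56; AND[min(a, b)] → w = 0.35
R3 (z=-24.0): severe=0.69, critical=0.35; AND[min(a, b)] → w = 0.35
R4 (z=-7.0): normal=0.29, severe=0.69; AND[min(a, b)] → w = 0.29
Weighted average = (0.56·-10.0 + 0.35·14.0 + 0.35·-24.0 + 0.29·-7.0) / (0.56 + 0.35 + 0.35 + 0.29)
  = -11.1300 / 1.5500 = -7.181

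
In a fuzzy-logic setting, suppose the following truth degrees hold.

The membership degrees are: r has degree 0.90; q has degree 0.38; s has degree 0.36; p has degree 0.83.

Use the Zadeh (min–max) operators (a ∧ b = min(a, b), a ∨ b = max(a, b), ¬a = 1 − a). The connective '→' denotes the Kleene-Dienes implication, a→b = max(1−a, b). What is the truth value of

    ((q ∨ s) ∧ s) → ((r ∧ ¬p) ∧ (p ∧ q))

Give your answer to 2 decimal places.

0.64

q ∨ s = max(a, b) on (0.38, 0.36) = 0.38
(q ∨ s) ∧ s = min(a, b) on (0.38, 0.36) = 0.36
¬p = 1 − 0.83 = 0.17
r ∧ ¬p = min(a, b) on (0.90, 0.17) = 0.17
p ∧ q = min(a, b) on (0.83, 0.38) = 0.38
(r ∧ ¬p) ∧ (p ∧ q) = min(a, b) on (0.17, 0.38) = 0.17
((q ∨ s) ∧ s) → ((r ∧ ¬p) ∧ (p ∧ q))  [Kleene-Dienes: max(1−a, b)] with a=0.36, b=0.17 → 0.64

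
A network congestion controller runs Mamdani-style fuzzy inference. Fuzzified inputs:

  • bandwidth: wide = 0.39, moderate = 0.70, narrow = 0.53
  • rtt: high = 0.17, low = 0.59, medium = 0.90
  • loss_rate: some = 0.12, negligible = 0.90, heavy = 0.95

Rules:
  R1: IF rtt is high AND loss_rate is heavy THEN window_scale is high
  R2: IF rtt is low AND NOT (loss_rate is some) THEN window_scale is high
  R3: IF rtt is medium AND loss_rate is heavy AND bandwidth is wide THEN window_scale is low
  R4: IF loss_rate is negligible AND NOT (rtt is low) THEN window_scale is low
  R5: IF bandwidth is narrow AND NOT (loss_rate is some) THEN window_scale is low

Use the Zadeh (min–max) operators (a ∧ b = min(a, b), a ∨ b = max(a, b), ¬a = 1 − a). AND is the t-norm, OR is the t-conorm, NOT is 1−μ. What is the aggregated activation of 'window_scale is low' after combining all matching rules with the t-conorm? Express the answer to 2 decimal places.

R1: high=0.17, heavy=0.95; AND[min(a, b)] → w = 0.17
R2: low=0.59, ¬some=1−0.12=0.88; AND[min(a, b)] → w = 0.59
R3: medium=0.90, heavy=0.95, wide=0.39; AND[min(a, b)] → w = 0.39
R4: negligible=0.90, ¬low=1−0.59=0.41; AND[min(a, b)] → w = 0.41
R5: narrow=0.53, ¬some=1−0.12=0.88; AND[min(a, b)] → w = 0.53
Rules with consequent 'low': {R3, R4, R5} → strengths 0.39, 0.41, 0.53
Aggregate via t-conorm [max(a, b)]: 0.53

0.53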